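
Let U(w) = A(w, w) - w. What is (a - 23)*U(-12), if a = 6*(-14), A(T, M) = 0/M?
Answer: -1284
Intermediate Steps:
A(T, M) = 0
a = -84
U(w) = -w (U(w) = 0 - w = -w)
(a - 23)*U(-12) = (-84 - 23)*(-1*(-12)) = -107*12 = -1284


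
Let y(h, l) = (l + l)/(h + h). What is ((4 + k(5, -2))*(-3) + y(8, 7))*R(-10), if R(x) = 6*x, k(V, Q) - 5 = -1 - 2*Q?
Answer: 4215/2 ≈ 2107.5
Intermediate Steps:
k(V, Q) = 4 - 2*Q (k(V, Q) = 5 + (-1 - 2*Q) = 4 - 2*Q)
y(h, l) = l/h (y(h, l) = (2*l)/((2*h)) = (2*l)*(1/(2*h)) = l/h)
((4 + k(5, -2))*(-3) + y(8, 7))*R(-10) = ((4 + (4 - 2*(-2)))*(-3) + 7/8)*(6*(-10)) = ((4 + (4 + 4))*(-3) + 7*(⅛))*(-60) = ((4 + 8)*(-3) + 7/8)*(-60) = (12*(-3) + 7/8)*(-60) = (-36 + 7/8)*(-60) = -281/8*(-60) = 4215/2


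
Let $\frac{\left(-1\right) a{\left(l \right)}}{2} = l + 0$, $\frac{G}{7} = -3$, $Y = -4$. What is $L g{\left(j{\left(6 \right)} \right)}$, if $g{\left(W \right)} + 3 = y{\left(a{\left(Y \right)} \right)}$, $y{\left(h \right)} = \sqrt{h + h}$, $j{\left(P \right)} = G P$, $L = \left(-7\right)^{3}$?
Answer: $-343$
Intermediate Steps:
$G = -21$ ($G = 7 \left(-3\right) = -21$)
$L = -343$
$a{\left(l \right)} = - 2 l$ ($a{\left(l \right)} = - 2 \left(l + 0\right) = - 2 l$)
$j{\left(P \right)} = - 21 P$
$y{\left(h \right)} = \sqrt{2} \sqrt{h}$ ($y{\left(h \right)} = \sqrt{2 h} = \sqrt{2} \sqrt{h}$)
$g{\left(W \right)} = 1$ ($g{\left(W \right)} = -3 + \sqrt{2} \sqrt{\left(-2\right) \left(-4\right)} = -3 + \sqrt{2} \sqrt{8} = -3 + \sqrt{2} \cdot 2 \sqrt{2} = -3 + 4 = 1$)
$L g{\left(j{\left(6 \right)} \right)} = \left(-343\right) 1 = -343$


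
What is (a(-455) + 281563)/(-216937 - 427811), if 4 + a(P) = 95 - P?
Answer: -282109/644748 ≈ -0.43755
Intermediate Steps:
a(P) = 91 - P (a(P) = -4 + (95 - P) = 91 - P)
(a(-455) + 281563)/(-216937 - 427811) = ((91 - 1*(-455)) + 281563)/(-216937 - 427811) = ((91 + 455) + 281563)/(-644748) = (546 + 281563)*(-1/644748) = 282109*(-1/644748) = -282109/644748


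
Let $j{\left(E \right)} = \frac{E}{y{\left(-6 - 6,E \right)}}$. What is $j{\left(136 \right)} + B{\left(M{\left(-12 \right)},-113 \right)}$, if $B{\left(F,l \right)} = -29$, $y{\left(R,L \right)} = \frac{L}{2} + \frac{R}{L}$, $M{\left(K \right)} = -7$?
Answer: $- \frac{62337}{2309} \approx -26.997$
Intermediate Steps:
$y{\left(R,L \right)} = \frac{L}{2} + \frac{R}{L}$ ($y{\left(R,L \right)} = L \frac{1}{2} + \frac{R}{L} = \frac{L}{2} + \frac{R}{L}$)
$j{\left(E \right)} = \frac{E}{\frac{E}{2} - \frac{12}{E}}$ ($j{\left(E \right)} = \frac{E}{\frac{E}{2} + \frac{-6 - 6}{E}} = \frac{E}{\frac{E}{2} - \frac{12}{E}}$)
$j{\left(136 \right)} + B{\left(M{\left(-12 \right)},-113 \right)} = \frac{2 \cdot 136^{2}}{-24 + 136^{2}} - 29 = 2 \cdot 18496 \frac{1}{-24 + 18496} - 29 = 2 \cdot 18496 \cdot \frac{1}{18472} - 29 = \frac{4624}{2309} - 29 = - \frac{62337}{2309}$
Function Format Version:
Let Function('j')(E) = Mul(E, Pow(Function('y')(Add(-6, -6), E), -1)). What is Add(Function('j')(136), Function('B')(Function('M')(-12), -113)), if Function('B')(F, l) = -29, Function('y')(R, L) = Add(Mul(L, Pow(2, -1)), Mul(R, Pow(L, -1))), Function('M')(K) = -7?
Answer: Rational(-62337, 2309) ≈ -26.997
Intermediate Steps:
Function('y')(R, L) = Add(Mul(Rational(1, 2), L), Mul(R, Pow(L, -1))) (Function('y')(R, L) = Add(Mul(L, Rational(1, 2)), Mul(R, Pow(L, -1))) = Add(Mul(Rational(1, 2), L), Mul(R, Pow(L, -1))))
Function('j')(E) = Mul(E, Pow(Add(Mul(Rational(1, 2), E), Mul(-12, Pow(E, -1))), -1)) (Function('j')(E) = Mul(E, Pow(Add(Mul(Rational(1, 2), E), Mul(Add(-6, -6), Pow(E, -1))), -1)) = Mul(E, Pow(Add(Mul(Rational(1, 2), E), Mul(-12, Pow(E, -1))), -1)))
Add(Function('j')(136), Function('B')(Function('M')(-12), -113)) = Add(Mul(2, Pow(136, 2), Pow(Add(-24, Pow(136, 2)), -1)), -29) = Add(Mul(2, 18496, Pow(Add(-24, 18496), -1)), -29) = Add(Mul(2, 18496, Pow(18472, -1)), -29) = Add(Mul(2, 18496, Rational(1, 18472)), -29) = Add(Rational(4624, 2309), -29) = Rational(-62337, 2309)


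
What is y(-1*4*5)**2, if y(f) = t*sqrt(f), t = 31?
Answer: -19220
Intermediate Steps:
y(f) = 31*sqrt(f)
y(-1*4*5)**2 = (31*sqrt(-1*4*5))**2 = (31*sqrt(-4*5))**2 = (31*sqrt(-20))**2 = (31*(2*I*sqrt(5)))**2 = (62*I*sqrt(5))**2 = -19220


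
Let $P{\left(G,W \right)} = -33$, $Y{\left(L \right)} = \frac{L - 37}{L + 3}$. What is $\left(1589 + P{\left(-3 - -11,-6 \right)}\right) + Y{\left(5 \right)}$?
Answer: $1552$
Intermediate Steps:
$Y{\left(L \right)} = \frac{-37 + L}{3 + L}$
$\left(1589 + P{\left(-3 - -11,-6 \right)}\right) + Y{\left(5 \right)} = \left(1589 - 33\right) + \frac{-37 + 5}{3 + 5} = 1556 + \frac{1}{8} \left(-32\right) = 1556 - 4 = 1552$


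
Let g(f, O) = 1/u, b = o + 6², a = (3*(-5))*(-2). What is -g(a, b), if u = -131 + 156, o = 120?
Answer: -1/25 ≈ -0.040000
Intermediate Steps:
a = 30 (a = -15*(-2) = 30)
b = 156 (b = 120 + 6² = 120 + 36 = 156)
u = 25
g(f, O) = 1/25
-g(a, b) = -1*1/25 = -1/25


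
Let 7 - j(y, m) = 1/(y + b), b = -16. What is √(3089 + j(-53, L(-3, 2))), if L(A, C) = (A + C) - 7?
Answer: 5*√589605/69 ≈ 55.642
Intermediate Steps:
L(A, C) = -7 + A + C
j(y, m) = 7 - 1/(-16 + y) (j(y, m) = 7 - 1/(y - 16) = 7 - 1/(-16 + y))
√(3089 + j(-53, L(-3, 2))) = √(3089 + (-113 + 7*(-53))/(-16 - 53)) = √(3089 + (-113 - 371)/(-69)) = √(3089 - 1/69*(-484)) = √(3089 + 484/69) = √(213625/69) = 5*√589605/69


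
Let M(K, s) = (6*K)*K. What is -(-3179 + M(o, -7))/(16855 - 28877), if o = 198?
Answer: 232045/12022 ≈ 19.302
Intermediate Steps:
M(K, s) = 6*K²
-(-3179 + M(o, -7))/(16855 - 28877) = -(-3179 + 6*198²)/(16855 - 28877) = -(-3179 + 6*39204)/(-12022) = -(-3179 + 235224)*(-1)/12022 = -232045*(-1)/12022 = -1*(-232045/12022) = 232045/12022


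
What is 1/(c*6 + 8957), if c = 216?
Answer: 1/10253 ≈ 9.7532e-5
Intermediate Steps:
1/(c*6 + 8957) = 1/(216*6 + 8957) = 1/(1296 + 8957) = 1/10253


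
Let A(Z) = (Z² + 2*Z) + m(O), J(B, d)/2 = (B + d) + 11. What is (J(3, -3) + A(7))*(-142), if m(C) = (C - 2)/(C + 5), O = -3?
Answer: -11715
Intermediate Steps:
m(C) = (-2 + C)/(5 + C)
J(B, d) = 22 + 2*B + 2*d (J(B, d) = 2*((B + d) + 11) = 2*(11 + B + d) = 22 + 2*B + 2*d)
A(Z) = -5/2 + Z² + 2*Z (A(Z) = (Z² + 2*Z) + (-2 - 3)/(5 - 3) = (Z² + 2*Z) - 5/2 = -5/2 + Z² + 2*Z)
(J(3, -3) + A(7))*(-142) = ((22 + 2*3 + 2*(-3)) + (-5/2 + 7² + 2*7))*(-142) = ((22 + 6 - 6) + (-5/2 + 49 + 14))*(-142) = (22 + 121/2)*(-142) = (165/2)*(-142) = -11715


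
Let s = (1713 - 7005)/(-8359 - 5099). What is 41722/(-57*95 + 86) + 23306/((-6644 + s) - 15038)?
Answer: -1153796589075/129579548338 ≈ -8.9042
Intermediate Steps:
s = 882/2243 (s = -5292/(-13458) = -5292*(-1/13458) = 882/2243 ≈ 0.39322)
41722/(-57*95 + 86) + 23306/((-6644 + s) - 15038) = 41722/(-57*95 + 86) + 23306/((-6644 + 882/2243) - 15038) = 41722/(-5415 + 86) + 23306/(-14901610/2243 - 15038) = 41722/(-5329) + 23306/(-48631844/2243) = 41722*(-1/5329) + 23306*(-2243/48631844) = -41722/5329 - 26137679/24315922 = -1153796589075/129579548338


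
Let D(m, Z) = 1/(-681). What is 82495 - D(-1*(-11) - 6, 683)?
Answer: 56179096/681 ≈ 82495.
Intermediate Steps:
D(m, Z) = -1/681
82495 - D(-1*(-11) - 6, 683) = 82495 - 1*(-1/681) = 82495 + 1/681 = 56179096/681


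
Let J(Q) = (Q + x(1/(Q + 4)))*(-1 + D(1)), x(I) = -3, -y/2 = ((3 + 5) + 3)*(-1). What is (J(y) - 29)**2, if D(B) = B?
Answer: 841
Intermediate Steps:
y = 22 (y = -2*((3 + 5) + 3)*(-1) = -2*(8 + 3)*(-1) = -22*(-1) = -2*(-11) = 22)
J(Q) = 0 (J(Q) = (Q - 3)*(-1 + 1) = (-3 + Q)*0 = 0)
(J(y) - 29)**2 = (0 - 29)**2 = (-29)**2 = 841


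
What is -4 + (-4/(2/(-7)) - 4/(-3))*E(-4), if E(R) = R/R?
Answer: 34/3 ≈ 11.333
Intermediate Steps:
E(R) = 1
-4 + (-4/(2/(-7)) - 4/(-3))*E(-4) = -4 + (-4/(2/(-7)) - 4/(-3))*1 = -4 + (-4/(2*(-⅐)) - 4*(-⅓))*1 = -4 + (-4/(-2/7) + 4/3)*1 = -4 + (-4*(-7/2) + 4/3)*1 = -4 + (14 + 4/3)*1 = -4 + (46/3)*1 = -4 + 46/3 = 34/3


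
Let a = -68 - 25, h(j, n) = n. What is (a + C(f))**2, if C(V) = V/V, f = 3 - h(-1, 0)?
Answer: 8464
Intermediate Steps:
f = 3 (f = 3 - 1*0 = 3 + 0 = 3)
C(V) = 1
a = -93
(a + C(f))**2 = (-93 + 1)**2 = (-92)**2 = 8464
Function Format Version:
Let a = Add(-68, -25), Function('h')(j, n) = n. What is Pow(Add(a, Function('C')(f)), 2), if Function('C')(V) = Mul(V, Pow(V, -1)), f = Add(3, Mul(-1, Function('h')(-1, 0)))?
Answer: 8464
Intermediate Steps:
f = 3 (f = Add(3, Mul(-1, 0)) = Add(3, 0) = 3)
Function('C')(V) = 1
a = -93
Pow(Add(a, Function('C')(f)), 2) = Pow(Add(-93, 1), 2) = Pow(-92, 2) = 8464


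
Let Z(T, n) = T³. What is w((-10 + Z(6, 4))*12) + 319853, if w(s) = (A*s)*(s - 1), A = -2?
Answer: -11896771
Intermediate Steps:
w(s) = -2*s*(-1 + s) (w(s) = (-2*s)*(s - 1) = (-2*s)*(-1 + s) = -2*s*(-1 + s))
w((-10 + Z(6, 4))*12) + 319853 = 2*((-10 + 6³)*12)*(1 - (-10 + 6³)*12) + 319853 = 2*((-10 + 216)*12)*(1 - (-10 + 216)*12) + 319853 = 2*(206*12)*(1 - 206*12) + 319853 = 2*2472*(1 - 1*2472) + 319853 = 2*2472*(1 - 2472) + 319853 = 2*2472*(-2471) + 319853 = -12216624 + 319853 = -11896771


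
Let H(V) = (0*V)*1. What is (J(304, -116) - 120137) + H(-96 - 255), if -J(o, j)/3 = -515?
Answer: -118592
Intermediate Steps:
J(o, j) = 1545 (J(o, j) = -3*(-515) = 1545)
H(V) = 0 (H(V) = 0*1 = 0)
(J(304, -116) - 120137) + H(-96 - 255) = (1545 - 120137) + 0 = -118592 + 0 = -118592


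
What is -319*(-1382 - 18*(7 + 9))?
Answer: 532730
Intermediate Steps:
-319*(-1382 - 18*(7 + 9)) = -319*(-1382 - 18*16) = -319*(-1382 - 288) = -319*(-1670) = 532730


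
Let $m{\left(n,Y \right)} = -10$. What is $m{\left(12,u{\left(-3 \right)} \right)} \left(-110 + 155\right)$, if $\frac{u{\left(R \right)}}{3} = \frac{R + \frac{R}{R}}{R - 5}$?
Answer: $-450$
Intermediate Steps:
$u{\left(R \right)} = \frac{3 \left(1 + R\right)}{-5 + R}$ ($u{\left(R \right)} = 3 \frac{R + \frac{R}{R}}{R - 5} = 3 \frac{R + 1}{-5 + R} = 3 \frac{1 + R}{-5 + R} = \frac{3 \left(1 + R\right)}{-5 + R}$)
$m{\left(12,u{\left(-3 \right)} \right)} \left(-110 + 155\right) = - 10 \left(-110 + 155\right) = \left(-10\right) 45 = -450$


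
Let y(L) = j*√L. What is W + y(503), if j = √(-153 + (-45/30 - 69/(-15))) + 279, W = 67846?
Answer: 67846 + √503*(2790 + I*√14990)/10 ≈ 74103.0 + 274.59*I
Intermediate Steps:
j = 279 + I*√14990/10 (j = √(-153 + (-45*1/30 - 69*(-1/15))) + 279 = √(-153 + (-3/2 + 23/5)) + 279 = √(-153 + 31/10) + 279 = √(-1499/10) + 279 = I*√14990/10 + 279 = 279 + I*√14990/10 ≈ 279.0 + 12.243*I)
y(L) = √L*(279 + I*√14990/10) (y(L) = (279 + I*√14990/10)*√L = √L*(279 + I*√14990/10))
W + y(503) = 67846 + √503*(2790 + I*√14990)/10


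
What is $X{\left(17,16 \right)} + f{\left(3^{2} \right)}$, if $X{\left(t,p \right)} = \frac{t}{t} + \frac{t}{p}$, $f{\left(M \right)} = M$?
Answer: $\frac{177}{16} \approx 11.063$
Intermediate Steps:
$X{\left(t,p \right)} = 1 + \frac{t}{p}$
$X{\left(17,16 \right)} + f{\left(3^{2} \right)} = \frac{16 + 17}{16} + 3^{2} = \frac{1}{16} \cdot 33 + 9 = \frac{33}{16} + 9 = \frac{177}{16}$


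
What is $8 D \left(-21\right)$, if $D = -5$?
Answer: $840$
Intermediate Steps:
$8 D \left(-21\right) = 8 \left(-5\right) \left(-21\right) = \left(-40\right) \left(-21\right) = 840$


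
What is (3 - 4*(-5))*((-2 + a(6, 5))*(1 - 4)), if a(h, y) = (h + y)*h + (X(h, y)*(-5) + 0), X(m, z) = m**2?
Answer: 8004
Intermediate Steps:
a(h, y) = -5*h**2 + h*(h + y) (a(h, y) = (h + y)*h + (h**2*(-5) + 0) = h*(h + y) + (-5*h**2 + 0) = h*(h + y) - 5*h**2 = -5*h**2 + h*(h + y))
(3 - 4*(-5))*((-2 + a(6, 5))*(1 - 4)) = (3 - 4*(-5))*((-2 + 6*(5 - 4*6))*(1 - 4)) = (3 + 20)*((-2 + 6*(5 - 24))*(-3)) = 23*((-2 + 6*(-19))*(-3)) = 23*((-2 - 114)*(-3)) = 23*(-116*(-3)) = 23*348 = 8004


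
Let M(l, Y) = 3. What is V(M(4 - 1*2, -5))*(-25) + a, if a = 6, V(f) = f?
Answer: -69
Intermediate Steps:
V(M(4 - 1*2, -5))*(-25) + a = 3*(-25) + 6 = -75 + 6 = -69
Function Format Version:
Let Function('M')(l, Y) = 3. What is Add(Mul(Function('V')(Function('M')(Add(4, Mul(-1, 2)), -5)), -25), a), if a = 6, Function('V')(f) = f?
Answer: -69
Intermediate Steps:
Add(Mul(Function('V')(Function('M')(Add(4, Mul(-1, 2)), -5)), -25), a) = Add(Mul(3, -25), 6) = Add(-75, 6) = -69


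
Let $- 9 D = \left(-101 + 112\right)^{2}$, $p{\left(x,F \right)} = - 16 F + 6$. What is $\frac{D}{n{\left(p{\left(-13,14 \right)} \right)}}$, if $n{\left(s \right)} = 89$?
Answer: $- \frac{121}{801} \approx -0.15106$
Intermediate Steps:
$p{\left(x,F \right)} = 6 - 16 F$
$D = - \frac{121}{9}$ ($D = - \frac{\left(-101 + 112\right)^{2}}{9} = - \frac{11^{2}}{9} = \left(- \frac{1}{9}\right) 121 = - \frac{121}{9} \approx -13.444$)
$\frac{D}{n{\left(p{\left(-13,14 \right)} \right)}} = - \frac{121}{9 \cdot 89} = \left(- \frac{121}{9}\right) \frac{1}{89} = - \frac{121}{801}$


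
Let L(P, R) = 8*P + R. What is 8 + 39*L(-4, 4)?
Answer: -1084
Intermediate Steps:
L(P, R) = R + 8*P
8 + 39*L(-4, 4) = 8 + 39*(4 + 8*(-4)) = 8 + 39*(4 - 32) = 8 + 39*(-28) = 8 - 1092 = -1084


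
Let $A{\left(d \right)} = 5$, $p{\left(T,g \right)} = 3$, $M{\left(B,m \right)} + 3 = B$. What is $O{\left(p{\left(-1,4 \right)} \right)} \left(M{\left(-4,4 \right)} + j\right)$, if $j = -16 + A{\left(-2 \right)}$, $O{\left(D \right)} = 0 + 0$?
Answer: $0$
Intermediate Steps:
$M{\left(B,m \right)} = -3 + B$
$O{\left(D \right)} = 0$
$j = -11$ ($j = -16 + 5 = -11$)
$O{\left(p{\left(-1,4 \right)} \right)} \left(M{\left(-4,4 \right)} + j\right) = 0 \left(\left(-3 - 4\right) - 11\right) = 0 \left(-7 - 11\right) = 0 \left(-18\right) = 0$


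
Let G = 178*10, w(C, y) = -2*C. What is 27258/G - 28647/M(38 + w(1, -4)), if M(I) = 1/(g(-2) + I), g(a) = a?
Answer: -866844591/890 ≈ -9.7398e+5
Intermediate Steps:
M(I) = 1/(-2 + I)
G = 1780
27258/G - 28647/M(38 + w(1, -4)) = 27258/1780 - (1031292 - 57294) = 27258*(1/1780) - 28647/(1/(-2 + (38 - 2))) = 13629/890 - 28647/(1/(-2 + 36)) = 13629/890 - 28647/(1/34) = 13629/890 - 28647/1/34 = 13629/890 - 28647*34 = 13629/890 - 973998 = -866844591/890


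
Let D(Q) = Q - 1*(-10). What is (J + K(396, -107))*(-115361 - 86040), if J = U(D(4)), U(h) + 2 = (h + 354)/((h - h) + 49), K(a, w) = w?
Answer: 1001567173/49 ≈ 2.0440e+7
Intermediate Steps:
D(Q) = 10 + Q (D(Q) = Q + 10 = 10 + Q)
U(h) = 256/49 + h/49 (U(h) = -2 + (h + 354)/((h - h) + 49) = -2 + (354 + h)/(0 + 49) = -2 + (354 + h)/49 = -2 + (354 + h)*(1/49) = -2 + (354/49 + h/49) = 256/49 + h/49)
J = 270/49 (J = 256/49 + (10 + 4)/49 = 256/49 + (1/49)*14 = 256/49 + 2/7 = 270/49 ≈ 5.5102)
(J + K(396, -107))*(-115361 - 86040) = (270/49 - 107)*(-115361 - 86040) = -4973/49*(-201401) = 1001567173/49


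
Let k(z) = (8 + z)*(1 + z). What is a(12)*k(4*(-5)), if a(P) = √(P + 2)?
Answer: 228*√14 ≈ 853.10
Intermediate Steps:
k(z) = (1 + z)*(8 + z)
a(P) = √(2 + P)
a(12)*k(4*(-5)) = √(2 + 12)*(8 + (4*(-5))² + 9*(4*(-5))) = √14*(8 + (-20)² + 9*(-20)) = √14*(8 + 400 - 180) = √14*228 = 228*√14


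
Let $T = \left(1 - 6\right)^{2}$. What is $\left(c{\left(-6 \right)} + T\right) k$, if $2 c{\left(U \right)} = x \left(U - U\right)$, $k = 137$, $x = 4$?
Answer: $3425$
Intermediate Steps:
$c{\left(U \right)} = 0$ ($c{\left(U \right)} = \frac{4 \left(U - U\right)}{2} = \frac{4 \cdot 0}{2} = \frac{1}{2} \cdot 0 = 0$)
$T = 25$ ($T = \left(-5\right)^{2} = 25$)
$\left(c{\left(-6 \right)} + T\right) k = \left(0 + 25\right) 137 = 25 \cdot 137 = 3425$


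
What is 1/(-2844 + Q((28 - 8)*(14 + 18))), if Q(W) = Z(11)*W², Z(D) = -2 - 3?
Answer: -1/2050844 ≈ -4.8760e-7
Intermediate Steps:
Z(D) = -5
Q(W) = -5*W²
1/(-2844 + Q((28 - 8)*(14 + 18))) = 1/(-2844 - 5*(14 + 18)²*(28 - 8)²) = 1/(-2844 - 5*(20*32)²) = 1/(-2844 - 5*640²) = 1/(-2844 - 5*409600) = 1/(-2844 - 2048000) = 1/(-2050844) = -1/2050844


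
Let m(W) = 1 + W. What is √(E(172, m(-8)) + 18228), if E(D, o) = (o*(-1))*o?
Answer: 7*√371 ≈ 134.83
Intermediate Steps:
E(D, o) = -o² (E(D, o) = (-o)*o = -o²)
√(E(172, m(-8)) + 18228) = √(-(1 - 8)² + 18228) = √(-1*(-7)² + 18228) = √(-1*49 + 18228) = √(-49 + 18228) = √18179 = 7*√371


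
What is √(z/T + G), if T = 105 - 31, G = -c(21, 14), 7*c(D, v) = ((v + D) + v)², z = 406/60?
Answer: I*√422497635/1110 ≈ 18.518*I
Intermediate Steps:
z = 203/30 (z = 406*(1/60) = 203/30 ≈ 6.7667)
c(D, v) = (D + 2*v)²/7 (c(D, v) = ((v + D) + v)²/7 = ((D + v) + v)²/7 = (D + 2*v)²/7)
G = -343 (G = -(21 + 2*14)²/7 = -(21 + 28)²/7 = -49²/7 = -2401/7 = -1*343 = -343)
T = 74
√(z/T + G) = √((203/30)/74 - 343) = √((203/30)*(1/74) - 343) = √(203/2220 - 343) = √(-761257/2220) = I*√422497635/1110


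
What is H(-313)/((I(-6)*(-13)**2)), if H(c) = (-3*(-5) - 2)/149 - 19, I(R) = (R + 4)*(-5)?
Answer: -1409/125905 ≈ -0.011191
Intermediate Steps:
I(R) = -20 - 5*R (I(R) = (4 + R)*(-5) = -20 - 5*R)
H(c) = -2818/149 (H(c) = (15 - 2)*(1/149) - 19 = 13*(1/149) - 19 = 13/149 - 19 = -2818/149)
H(-313)/((I(-6)*(-13)**2)) = -2818*1/(169*(-20 - 5*(-6)))/149 = -2818*1/(169*(-20 + 30))/149 = -2818/(149*(10*169)) = -2818/149/1690 = -2818/149*1/1690 = -1409/125905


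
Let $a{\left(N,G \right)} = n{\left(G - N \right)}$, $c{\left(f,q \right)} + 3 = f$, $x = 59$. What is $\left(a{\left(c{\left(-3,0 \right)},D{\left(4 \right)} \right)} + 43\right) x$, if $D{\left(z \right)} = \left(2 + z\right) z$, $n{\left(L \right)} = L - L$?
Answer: $2537$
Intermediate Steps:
$n{\left(L \right)} = 0$
$c{\left(f,q \right)} = -3 + f$
$D{\left(z \right)} = z \left(2 + z\right)$
$a{\left(N,G \right)} = 0$
$\left(a{\left(c{\left(-3,0 \right)},D{\left(4 \right)} \right)} + 43\right) x = \left(0 + 43\right) 59 = 43 \cdot 59 = 2537$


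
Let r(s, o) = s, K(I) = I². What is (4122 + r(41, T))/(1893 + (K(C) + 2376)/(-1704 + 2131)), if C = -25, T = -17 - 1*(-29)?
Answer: 1777601/811312 ≈ 2.1910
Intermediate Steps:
T = 12 (T = -17 + 29 = 12)
(4122 + r(41, T))/(1893 + (K(C) + 2376)/(-1704 + 2131)) = (4122 + 41)/(1893 + ((-25)² + 2376)/(-1704 + 2131)) = 4163/(1893 + (625 + 2376)/427) = 4163/(1893 + 3001*(1/427)) = 4163/(1893 + 3001/427) = 4163/(811312/427) = 4163*(427/811312) = 1777601/811312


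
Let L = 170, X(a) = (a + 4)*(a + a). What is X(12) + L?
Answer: 554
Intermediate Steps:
X(a) = 2*a*(4 + a) (X(a) = (4 + a)*(2*a) = 2*a*(4 + a))
X(12) + L = 2*12*(4 + 12) + 170 = 2*12*16 + 170 = 384 + 170 = 554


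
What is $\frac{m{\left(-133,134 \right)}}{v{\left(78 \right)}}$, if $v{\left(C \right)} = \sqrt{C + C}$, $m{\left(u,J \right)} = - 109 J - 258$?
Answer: $- \frac{7432 \sqrt{39}}{39} \approx -1190.1$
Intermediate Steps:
$m{\left(u,J \right)} = -258 - 109 J$
$v{\left(C \right)} = \sqrt{2} \sqrt{C}$ ($v{\left(C \right)} = \sqrt{2 C} = \sqrt{2} \sqrt{C}$)
$\frac{m{\left(-133,134 \right)}}{v{\left(78 \right)}} = \frac{-258 - 14606}{\sqrt{2} \sqrt{78}} = \frac{-258 - 14606}{2 \sqrt{39}} = - 14864 \frac{\sqrt{39}}{78} = - \frac{7432 \sqrt{39}}{39}$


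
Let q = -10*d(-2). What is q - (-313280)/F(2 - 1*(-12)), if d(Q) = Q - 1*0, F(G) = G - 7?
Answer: 313420/7 ≈ 44774.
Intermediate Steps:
F(G) = -7 + G
d(Q) = Q (d(Q) = Q + 0 = Q)
q = 20 (q = -10*(-2) = 20)
q - (-313280)/F(2 - 1*(-12)) = 20 - (-313280)/(-7 + (2 - 1*(-12))) = 20 - (-313280)/(-7 + (2 + 12)) = 20 - (-313280)/(-7 + 14) = 20 - (-313280)/7 = 20 - 445*(-704/7) = 20 + 313280/7 = 313420/7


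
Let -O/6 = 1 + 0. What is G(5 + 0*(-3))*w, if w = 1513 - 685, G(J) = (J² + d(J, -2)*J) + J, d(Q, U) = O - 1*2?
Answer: -8280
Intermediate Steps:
O = -6 (O = -6*(1 + 0) = -6*1 = -6)
d(Q, U) = -8 (d(Q, U) = -6 - 1*2 = -6 - 2 = -8)
G(J) = J² - 7*J (G(J) = (J² - 8*J) + J = J² - 7*J)
w = 828
G(5 + 0*(-3))*w = ((5 + 0*(-3))*(-7 + (5 + 0*(-3))))*828 = ((5 + 0)*(-7 + (5 + 0)))*828 = (5*(-7 + 5))*828 = (5*(-2))*828 = -10*828 = -8280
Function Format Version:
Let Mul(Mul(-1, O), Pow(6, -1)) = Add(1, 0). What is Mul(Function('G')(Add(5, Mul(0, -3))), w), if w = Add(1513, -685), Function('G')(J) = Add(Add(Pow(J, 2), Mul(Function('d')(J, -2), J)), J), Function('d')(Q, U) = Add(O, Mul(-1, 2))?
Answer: -8280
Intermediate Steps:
O = -6 (O = Mul(-6, Add(1, 0)) = Mul(-6, 1) = -6)
Function('d')(Q, U) = -8 (Function('d')(Q, U) = Add(-6, Mul(-1, 2)) = Add(-6, -2) = -8)
Function('G')(J) = Add(Pow(J, 2), Mul(-7, J)) (Function('G')(J) = Add(Add(Pow(J, 2), Mul(-8, J)), J) = Add(Pow(J, 2), Mul(-7, J)))
w = 828
Mul(Function('G')(Add(5, Mul(0, -3))), w) = Mul(Mul(Add(5, Mul(0, -3)), Add(-7, Add(5, Mul(0, -3)))), 828) = Mul(Mul(Add(5, 0), Add(-7, Add(5, 0))), 828) = Mul(Mul(5, Add(-7, 5)), 828) = Mul(Mul(5, -2), 828) = Mul(-10, 828) = -8280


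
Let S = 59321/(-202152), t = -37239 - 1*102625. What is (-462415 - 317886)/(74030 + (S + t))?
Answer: 157739407752/13308534089 ≈ 11.852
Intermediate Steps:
t = -139864 (t = -37239 - 102625 = -139864)
S = -59321/202152 (S = 59321*(-1/202152) = -59321/202152 ≈ -0.29345)
(-462415 - 317886)/(74030 + (S + t)) = (-462415 - 317886)/(74030 + (-59321/202152 - 139864)) = -780301/(74030 - 28273846649/202152) = -780301/(-13308534089/202152) = -780301*(-202152/13308534089) = 157739407752/13308534089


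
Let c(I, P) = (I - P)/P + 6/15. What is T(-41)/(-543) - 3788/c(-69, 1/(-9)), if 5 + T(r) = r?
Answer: -1690288/280731 ≈ -6.0210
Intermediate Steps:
c(I, P) = ⅖ + (I - P)/P (c(I, P) = (I - P)/P + 6*(1/15) = (I - P)/P + ⅖ = ⅖ + (I - P)/P)
T(r) = -5 + r
T(-41)/(-543) - 3788/c(-69, 1/(-9)) = (-5 - 41)/(-543) - 3788/(-⅗ - 69/(1/(-9))) = -46*(-1/543) - 3788/(-⅗ - 69/(-⅑)) = 46/543 - 3788/(-⅗ - 69*(-9)) = 46/543 - 3788/(-⅗ + 621) = 46/543 - 3788/3102/5 = 46/543 - 3788*5/3102 = 46/543 - 9470/1551 = -1690288/280731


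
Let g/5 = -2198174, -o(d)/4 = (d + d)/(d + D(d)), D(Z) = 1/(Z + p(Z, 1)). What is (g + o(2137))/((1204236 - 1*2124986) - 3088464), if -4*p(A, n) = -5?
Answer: 100444342613819/36639735663355 ≈ 2.7414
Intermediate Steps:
p(A, n) = 5/4 (p(A, n) = -1/4*(-5) = 5/4)
D(Z) = 1/(5/4 + Z) (D(Z) = 1/(Z + 5/4) = 1/(5/4 + Z))
o(d) = -8*d/(d + 4/(5 + 4*d)) (o(d) = -4*(d + d)/(d + 4/(5 + 4*d)) = -4*2*d/(d + 4/(5 + 4*d)) = -8*d/(d + 4/(5 + 4*d)))
g = -10990870 (g = 5*(-2198174) = -10990870)
(g + o(2137))/((1204236 - 1*2124986) - 3088464) = (-10990870 - 8*2137*(5 + 4*2137)/(4 + 2137*(5 + 4*2137)))/((1204236 - 1*2124986) - 3088464) = (-10990870 - 8*2137*(5 + 8548)/(4 + 2137*(5 + 8548)))/((1204236 - 2124986) - 3088464) = (-10990870 - 8*2137*8553/(4 + 2137*8553))/(-920750 - 3088464) = (-10990870 - 8*2137*8553/(4 + 18277761))/(-4009214) = (-10990870 - 8*2137*8553/18277765)*(-1/4009214) = (-10990870 - 8*2137*1/18277765*8553)*(-1/4009214) = (-10990870 - 146222088/18277765)*(-1/4009214) = -200888685227638/18277765*(-1/4009214) = 100444342613819/36639735663355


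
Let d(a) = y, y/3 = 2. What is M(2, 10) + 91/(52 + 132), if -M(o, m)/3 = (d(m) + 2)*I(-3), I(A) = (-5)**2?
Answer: -110309/184 ≈ -599.51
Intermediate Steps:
y = 6 (y = 3*2 = 6)
d(a) = 6
I(A) = 25
M(o, m) = -600 (M(o, m) = -3*(6 + 2)*25 = -24*25 = -3*200 = -600)
M(2, 10) + 91/(52 + 132) = -600 + 91/(52 + 132) = -600 + 91/184 = -110309/184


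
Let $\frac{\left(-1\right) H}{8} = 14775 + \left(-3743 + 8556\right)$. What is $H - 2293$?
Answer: $-158997$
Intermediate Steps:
$H = -156704$ ($H = - 8 \left(14775 + \left(-3743 + 8556\right)\right) = - 8 \left(14775 + 4813\right) = \left(-8\right) 19588 = -156704$)
$H - 2293 = -156704 - 2293 = -158997$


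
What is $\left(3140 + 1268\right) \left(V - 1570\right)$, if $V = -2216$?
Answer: $-16688688$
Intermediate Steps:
$\left(3140 + 1268\right) \left(V - 1570\right) = \left(3140 + 1268\right) \left(-2216 - 1570\right) = 4408 \left(-3786\right) = -16688688$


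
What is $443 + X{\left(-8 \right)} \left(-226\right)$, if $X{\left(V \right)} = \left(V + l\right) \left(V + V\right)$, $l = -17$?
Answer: $-89957$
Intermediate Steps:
$X{\left(V \right)} = 2 V \left(-17 + V\right)$ ($X{\left(V \right)} = \left(V - 17\right) \left(V + V\right) = \left(-17 + V\right) 2 V = 2 V \left(-17 + V\right)$)
$443 + X{\left(-8 \right)} \left(-226\right) = 443 + 2 \left(-8\right) \left(-17 - 8\right) \left(-226\right) = 443 + 2 \left(-8\right) \left(-25\right) \left(-226\right) = 443 + 400 \left(-226\right) = 443 - 90400 = -89957$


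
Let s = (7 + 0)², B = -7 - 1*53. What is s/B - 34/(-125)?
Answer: -817/1500 ≈ -0.54467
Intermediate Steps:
B = -60 (B = -7 - 53 = -60)
s = 49 (s = 7² = 49)
s/B - 34/(-125) = 49/(-60) - 34/(-125) = 49*(-1/60) - 34*(-1/125) = -49/60 + 34/125 = -817/1500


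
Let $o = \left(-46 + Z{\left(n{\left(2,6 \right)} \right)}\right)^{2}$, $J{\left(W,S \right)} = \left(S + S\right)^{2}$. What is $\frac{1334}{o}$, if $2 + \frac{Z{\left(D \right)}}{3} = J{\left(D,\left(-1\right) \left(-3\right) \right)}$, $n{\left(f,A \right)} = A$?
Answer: $\frac{667}{1568} \approx 0.42538$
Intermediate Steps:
$J{\left(W,S \right)} = 4 S^{2}$ ($J{\left(W,S \right)} = \left(2 S\right)^{2} = 4 S^{2}$)
$Z{\left(D \right)} = 102$ ($Z{\left(D \right)} = -6 + 3 \cdot 4 \left(\left(-1\right) \left(-3\right)\right)^{2} = -6 + 3 \cdot 4 \cdot 3^{2} = -6 + 3 \cdot 4 \cdot 9 = -6 + 3 \cdot 36 = -6 + 108 = 102$)
$o = 3136$ ($o = \left(-46 + 102\right)^{2} = 56^{2} = 3136$)
$\frac{1334}{o} = \frac{1334}{3136} = 1334 \cdot \frac{1}{3136} = \frac{667}{1568}$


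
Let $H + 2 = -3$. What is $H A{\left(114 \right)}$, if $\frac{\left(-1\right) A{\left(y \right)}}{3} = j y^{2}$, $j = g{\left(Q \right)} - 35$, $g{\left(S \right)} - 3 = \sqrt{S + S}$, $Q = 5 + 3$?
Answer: $-5458320$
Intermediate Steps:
$H = -5$ ($H = -2 - 3 = -5$)
$Q = 8$
$g{\left(S \right)} = 3 + \sqrt{2} \sqrt{S}$ ($g{\left(S \right)} = 3 + \sqrt{S + S} = 3 + \sqrt{2 S} = 3 + \sqrt{2} \sqrt{S}$)
$j = -28$ ($j = \left(3 + \sqrt{2} \sqrt{8}\right) - 35 = \left(3 + \sqrt{2} \cdot 2 \sqrt{2}\right) - 35 = \left(3 + 4\right) - 35 = 7 - 35 = -28$)
$A{\left(y \right)} = 84 y^{2}$ ($A{\left(y \right)} = - 3 \left(- 28 y^{2}\right) = 84 y^{2}$)
$H A{\left(114 \right)} = - 5 \cdot 84 \cdot 114^{2} = - 5 \cdot 84 \cdot 12996 = \left(-5\right) 1091664 = -5458320$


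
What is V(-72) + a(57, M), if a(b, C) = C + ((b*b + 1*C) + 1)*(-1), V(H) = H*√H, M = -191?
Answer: -3250 - 432*I*√2 ≈ -3250.0 - 610.94*I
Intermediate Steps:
V(H) = H^(3/2)
a(b, C) = -1 - b² (a(b, C) = C + ((b² + C) + 1)*(-1) = C + ((C + b²) + 1)*(-1) = C + (1 + C + b²)*(-1) = C + (-1 - C - b²) = -1 - b²)
V(-72) + a(57, M) = (-72)^(3/2) + (-1 - 1*57²) = -432*I*√2 + (-1 - 1*3249) = -432*I*√2 + (-1 - 3249) = -432*I*√2 - 3250 = -3250 - 432*I*√2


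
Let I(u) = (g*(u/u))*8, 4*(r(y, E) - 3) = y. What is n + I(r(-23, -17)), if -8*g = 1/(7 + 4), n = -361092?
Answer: -3972013/11 ≈ -3.6109e+5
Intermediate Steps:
r(y, E) = 3 + y/4
g = -1/88 (g = -1/(8*(7 + 4)) = -⅛/11 = -⅛*1/11 = -1/88 ≈ -0.011364)
I(u) = -1/11 (I(u) = -u/(88*u)*8 = -1/88*1*8 = -1/88*8 = -1/11)
n + I(r(-23, -17)) = -361092 - 1/11 = -3972013/11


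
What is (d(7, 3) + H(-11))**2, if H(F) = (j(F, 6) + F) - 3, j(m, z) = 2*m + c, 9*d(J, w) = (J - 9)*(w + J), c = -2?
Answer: 131044/81 ≈ 1617.8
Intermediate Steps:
d(J, w) = (-9 + J)*(J + w)/9 (d(J, w) = ((J - 9)*(w + J))/9 = ((-9 + J)*(J + w))/9 = (-9 + J)*(J + w)/9)
j(m, z) = -2 + 2*m (j(m, z) = 2*m - 2 = -2 + 2*m)
H(F) = -5 + 3*F (H(F) = ((-2 + 2*F) + F) - 3 = (-2 + 3*F) - 3 = -5 + 3*F)
(d(7, 3) + H(-11))**2 = ((-1*7 - 1*3 + (1/9)*7**2 + (1/9)*7*3) + (-5 + 3*(-11)))**2 = ((-7 - 3 + (1/9)*49 + 7/3) + (-5 - 33))**2 = ((-7 - 3 + 49/9 + 7/3) - 38)**2 = (-20/9 - 38)**2 = (-362/9)**2 = 131044/81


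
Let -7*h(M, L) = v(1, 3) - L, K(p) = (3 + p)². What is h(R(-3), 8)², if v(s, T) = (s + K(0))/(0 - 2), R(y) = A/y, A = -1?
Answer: 169/49 ≈ 3.4490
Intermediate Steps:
R(y) = -1/y
v(s, T) = -9/2 - s/2 (v(s, T) = (s + (3 + 0)²)/(0 - 2) = (s + 3²)/(-2) = (s + 9)*(-½) = (9 + s)*(-½) = -9/2 - s/2)
h(M, L) = 5/7 + L/7 (h(M, L) = -((-9/2 - ½*1) - L)/7 = -((-9/2 - ½) - L)/7 = -(-5 - L)/7 = 5/7 + L/7)
h(R(-3), 8)² = (5/7 + (⅐)*8)² = (5/7 + 8/7)² = (13/7)² = 169/49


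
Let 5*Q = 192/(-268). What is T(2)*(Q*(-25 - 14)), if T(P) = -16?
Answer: -29952/335 ≈ -89.409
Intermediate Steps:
Q = -48/335 (Q = (192/(-268))/5 = (192*(-1/268))/5 = (⅕)*(-48/67) = -48/335 ≈ -0.14328)
T(2)*(Q*(-25 - 14)) = -(-768)*(-25 - 14)/335 = -(-768)*(-39)/335 = -16*1872/335 = -29952/335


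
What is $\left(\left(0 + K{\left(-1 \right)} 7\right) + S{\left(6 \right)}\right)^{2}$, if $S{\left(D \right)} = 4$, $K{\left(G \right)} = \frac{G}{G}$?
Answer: $121$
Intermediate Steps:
$K{\left(G \right)} = 1$
$\left(\left(0 + K{\left(-1 \right)} 7\right) + S{\left(6 \right)}\right)^{2} = \left(\left(0 + 1 \cdot 7\right) + 4\right)^{2} = \left(\left(0 + 7\right) + 4\right)^{2} = \left(7 + 4\right)^{2} = 11^{2} = 121$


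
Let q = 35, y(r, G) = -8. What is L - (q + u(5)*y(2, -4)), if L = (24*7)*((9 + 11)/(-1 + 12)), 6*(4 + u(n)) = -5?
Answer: 7649/33 ≈ 231.79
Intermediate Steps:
u(n) = -29/6 (u(n) = -4 + (⅙)*(-5) = -4 - ⅚ = -29/6)
L = 3360/11 (L = 168*(20/11) = 3360/11 ≈ 305.45)
L - (q + u(5)*y(2, -4)) = 3360/11 - (35 - 29/6*(-8)) = 3360/11 - (35 + 116/3) = 3360/11 - 1*221/3 = 3360/11 - 221/3 = 7649/33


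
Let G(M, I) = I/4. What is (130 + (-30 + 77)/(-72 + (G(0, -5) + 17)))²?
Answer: 844599844/50625 ≈ 16683.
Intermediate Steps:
G(M, I) = I/4 (G(M, I) = I*(¼) = I/4)
(130 + (-30 + 77)/(-72 + (G(0, -5) + 17)))² = (130 + (-30 + 77)/(-72 + ((¼)*(-5) + 17)))² = (130 + 47/(-72 + (-5/4 + 17)))² = (130 + 47/(-72 + 63/4))² = (130 + 47/(-225/4))² = (130 + 47*(-4/225))² = (130 - 188/225)² = (29062/225)² = 844599844/50625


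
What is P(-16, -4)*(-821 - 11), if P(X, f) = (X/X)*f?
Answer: 3328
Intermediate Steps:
P(X, f) = f (P(X, f) = 1*f = f)
P(-16, -4)*(-821 - 11) = -4*(-821 - 11) = -4*(-832) = 3328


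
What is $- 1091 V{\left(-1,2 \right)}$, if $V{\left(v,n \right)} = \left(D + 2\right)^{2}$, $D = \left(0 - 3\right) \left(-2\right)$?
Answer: $-69824$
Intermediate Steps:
$D = 6$ ($D = \left(-3\right) \left(-2\right) = 6$)
$V{\left(v,n \right)} = 64$ ($V{\left(v,n \right)} = \left(6 + 2\right)^{2} = 8^{2} = 64$)
$- 1091 V{\left(-1,2 \right)} = \left(-1091\right) 64 = -69824$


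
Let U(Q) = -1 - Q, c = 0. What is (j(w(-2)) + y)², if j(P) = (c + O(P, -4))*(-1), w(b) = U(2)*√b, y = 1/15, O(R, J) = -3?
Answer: 2116/225 ≈ 9.4044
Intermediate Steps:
y = 1/15 ≈ 0.066667
w(b) = -3*√b (w(b) = (-1 - 1*2)*√b = (-1 - 2)*√b = -3*√b)
j(P) = 3 (j(P) = (0 - 3)*(-1) = -3*(-1) = 3)
(j(w(-2)) + y)² = (3 + 1/15)² = (46/15)² = 2116/225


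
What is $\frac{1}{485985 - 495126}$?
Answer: $- \frac{1}{9141} \approx -0.0001094$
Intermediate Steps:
$\frac{1}{485985 - 495126} = \frac{1}{-9141} = - \frac{1}{9141}$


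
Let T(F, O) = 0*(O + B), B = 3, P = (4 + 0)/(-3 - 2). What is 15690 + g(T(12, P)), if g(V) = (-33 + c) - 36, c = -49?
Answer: 15572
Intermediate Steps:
P = -⅘ (P = 4/(-5) = 4*(-⅕) = -⅘ ≈ -0.80000)
T(F, O) = 0 (T(F, O) = 0*(O + 3) = 0*(3 + O) = 0)
g(V) = -118 (g(V) = (-33 - 49) - 36 = -82 - 36 = -118)
15690 + g(T(12, P)) = 15690 - 118 = 15572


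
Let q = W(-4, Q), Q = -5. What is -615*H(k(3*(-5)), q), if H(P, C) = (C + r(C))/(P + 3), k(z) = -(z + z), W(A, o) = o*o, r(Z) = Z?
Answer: -10250/11 ≈ -931.82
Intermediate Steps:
W(A, o) = o**2
k(z) = -2*z
q = 25 (q = (-5)**2 = 25)
H(P, C) = 2*C/(3 + P) (H(P, C) = (C + C)/(P + 3) = (2*C)/(3 + P) = 2*C/(3 + P))
-615*H(k(3*(-5)), q) = -1230*25/(3 - 6*(-5)) = -1230*25/(3 - 2*(-15)) = -1230*25/(3 + 30) = -1230*25/33 = -615*50/33 = -10250/11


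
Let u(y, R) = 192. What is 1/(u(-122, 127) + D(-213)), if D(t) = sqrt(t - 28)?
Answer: 192/37105 - I*sqrt(241)/37105 ≈ 0.0051745 - 0.00041839*I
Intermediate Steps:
D(t) = sqrt(-28 + t)
1/(u(-122, 127) + D(-213)) = 1/(192 + sqrt(-28 - 213)) = 1/(192 + sqrt(-241)) = 1/(192 + I*sqrt(241))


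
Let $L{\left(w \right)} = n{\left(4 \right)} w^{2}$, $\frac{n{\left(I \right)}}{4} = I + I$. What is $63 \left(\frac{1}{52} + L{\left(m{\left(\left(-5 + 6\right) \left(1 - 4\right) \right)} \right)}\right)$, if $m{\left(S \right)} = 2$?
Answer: $\frac{419391}{52} \approx 8065.2$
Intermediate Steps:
$n{\left(I \right)} = 8 I$ ($n{\left(I \right)} = 4 \left(I + I\right) = 4 \cdot 2 I = 8 I$)
$L{\left(w \right)} = 32 w^{2}$ ($L{\left(w \right)} = 8 \cdot 4 w^{2} = 32 w^{2}$)
$63 \left(\frac{1}{52} + L{\left(m{\left(\left(-5 + 6\right) \left(1 - 4\right) \right)} \right)}\right) = 63 \left(\frac{1}{52} + 32 \cdot 2^{2}\right) = 63 \left(\frac{1}{52} + 32 \cdot 4\right) = 63 \left(\frac{1}{52} + 128\right) = 63 \cdot \frac{6657}{52} = \frac{419391}{52}$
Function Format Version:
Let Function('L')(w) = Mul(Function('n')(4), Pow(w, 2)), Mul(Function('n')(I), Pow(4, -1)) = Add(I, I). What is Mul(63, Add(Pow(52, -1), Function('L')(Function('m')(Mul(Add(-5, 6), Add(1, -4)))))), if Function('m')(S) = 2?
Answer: Rational(419391, 52) ≈ 8065.2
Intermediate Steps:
Function('n')(I) = Mul(8, I) (Function('n')(I) = Mul(4, Add(I, I)) = Mul(4, Mul(2, I)) = Mul(8, I))
Function('L')(w) = Mul(32, Pow(w, 2)) (Function('L')(w) = Mul(Mul(8, 4), Pow(w, 2)) = Mul(32, Pow(w, 2)))
Mul(63, Add(Pow(52, -1), Function('L')(Function('m')(Mul(Add(-5, 6), Add(1, -4)))))) = Mul(63, Add(Pow(52, -1), Mul(32, Pow(2, 2)))) = Mul(63, Add(Rational(1, 52), Mul(32, 4))) = Mul(63, Add(Rational(1, 52), 128)) = Mul(63, Rational(6657, 52)) = Rational(419391, 52)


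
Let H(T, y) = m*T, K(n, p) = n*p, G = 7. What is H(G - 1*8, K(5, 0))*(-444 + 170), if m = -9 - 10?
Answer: -5206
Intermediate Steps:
m = -19
H(T, y) = -19*T
H(G - 1*8, K(5, 0))*(-444 + 170) = (-19*(7 - 1*8))*(-444 + 170) = -19*(7 - 8)*(-274) = -19*(-1)*(-274) = 19*(-274) = -5206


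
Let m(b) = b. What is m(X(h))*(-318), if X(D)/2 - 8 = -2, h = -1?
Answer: -3816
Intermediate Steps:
X(D) = 12 (X(D) = 16 + 2*(-2) = 16 - 4 = 12)
m(X(h))*(-318) = 12*(-318) = -3816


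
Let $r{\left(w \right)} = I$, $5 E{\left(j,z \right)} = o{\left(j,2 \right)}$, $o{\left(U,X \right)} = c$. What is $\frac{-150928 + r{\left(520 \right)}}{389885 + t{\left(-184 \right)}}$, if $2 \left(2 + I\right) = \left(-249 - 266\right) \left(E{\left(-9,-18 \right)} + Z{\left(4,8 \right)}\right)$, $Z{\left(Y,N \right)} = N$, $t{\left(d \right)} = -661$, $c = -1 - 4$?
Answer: $- \frac{305465}{778448} \approx -0.3924$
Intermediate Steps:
$c = -5$ ($c = -1 - 4 = -5$)
$o{\left(U,X \right)} = -5$
$E{\left(j,z \right)} = -1$ ($E{\left(j,z \right)} = \frac{1}{5} \left(-5\right) = -1$)
$I = - \frac{3609}{2}$ ($I = -2 + \frac{\left(-249 - 266\right) \left(-1 + 8\right)}{2} = -2 + \frac{\left(-515\right) 7}{2} = -2 + \frac{1}{2} \left(-3605\right) = -2 - \frac{3605}{2} = - \frac{3609}{2} \approx -1804.5$)
$r{\left(w \right)} = - \frac{3609}{2}$
$\frac{-150928 + r{\left(520 \right)}}{389885 + t{\left(-184 \right)}} = \frac{-150928 - \frac{3609}{2}}{389885 - 661} = - \frac{305465}{2 \cdot 389224} = \left(- \frac{305465}{2}\right) \frac{1}{389224} = - \frac{305465}{778448}$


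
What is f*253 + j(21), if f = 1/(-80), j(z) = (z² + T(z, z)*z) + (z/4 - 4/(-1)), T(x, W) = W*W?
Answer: 776647/80 ≈ 9708.1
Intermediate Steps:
T(x, W) = W²
j(z) = 4 + z² + z³ + z/4 (j(z) = (z² + z²*z) + (z/4 - 4/(-1)) = (z² + z³) + (z*(¼) - 4*(-1)) = (z² + z³) + (z/4 + 4) = (z² + z³) + (4 + z/4) = 4 + z² + z³ + z/4)
f = -1/80 ≈ -0.012500
f*253 + j(21) = -1/80*253 + (4 + 21² + 21³ + (¼)*21) = -253/80 + (4 + 441 + 9261 + 21/4) = -253/80 + 38845/4 = 776647/80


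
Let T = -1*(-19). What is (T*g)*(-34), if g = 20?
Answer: -12920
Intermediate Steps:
T = 19
(T*g)*(-34) = (19*20)*(-34) = 380*(-34) = -12920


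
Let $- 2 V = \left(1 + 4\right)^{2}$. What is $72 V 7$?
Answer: $-6300$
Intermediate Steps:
$V = - \frac{25}{2}$ ($V = - \frac{\left(1 + 4\right)^{2}}{2} = - \frac{5^{2}}{2} = \left(- \frac{1}{2}\right) 25 = - \frac{25}{2} \approx -12.5$)
$72 V 7 = 72 \left(- \frac{25}{2}\right) 7 = \left(-900\right) 7 = -6300$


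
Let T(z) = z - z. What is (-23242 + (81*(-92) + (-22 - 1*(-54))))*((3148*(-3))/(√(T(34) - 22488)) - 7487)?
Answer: 229566394 - 24130994*I*√5622/937 ≈ 2.2957e+8 - 1.931e+6*I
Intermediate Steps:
T(z) = 0
(-23242 + (81*(-92) + (-22 - 1*(-54))))*((3148*(-3))/(√(T(34) - 22488)) - 7487) = (-23242 + (81*(-92) + (-22 - 1*(-54))))*((3148*(-3))/(√(0 - 22488)) - 7487) = (-23242 + (-7452 + (-22 + 54)))*(-9444*(-I*√5622/11244) - 7487) = (-23242 + (-7452 + 32))*(-9444*(-I*√5622/11244) - 7487) = (-23242 - 7420)*(-(-787)*I*√5622/937 - 7487) = -30662*(787*I*√5622/937 - 7487) = -30662*(-7487 + 787*I*√5622/937) = 229566394 - 24130994*I*√5622/937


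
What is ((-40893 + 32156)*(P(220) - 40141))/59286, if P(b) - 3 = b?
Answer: 58127261/9881 ≈ 5882.7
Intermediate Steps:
P(b) = 3 + b
((-40893 + 32156)*(P(220) - 40141))/59286 = ((-40893 + 32156)*((3 + 220) - 40141))/59286 = -8737*(223 - 40141)*(1/59286) = -8737*(-39918)*(1/59286) = 348763566*(1/59286) = 58127261/9881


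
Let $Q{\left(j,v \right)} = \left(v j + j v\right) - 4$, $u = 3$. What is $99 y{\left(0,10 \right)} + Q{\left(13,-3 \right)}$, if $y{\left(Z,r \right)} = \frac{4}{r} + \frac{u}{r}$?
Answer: $- \frac{127}{10} \approx -12.7$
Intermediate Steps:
$Q{\left(j,v \right)} = -4 + 2 j v$ ($Q{\left(j,v \right)} = \left(j v + j v\right) - 4 = 2 j v - 4 = -4 + 2 j v$)
$y{\left(Z,r \right)} = \frac{7}{r}$ ($y{\left(Z,r \right)} = \frac{4}{r} + \frac{3}{r} = \frac{7}{r}$)
$99 y{\left(0,10 \right)} + Q{\left(13,-3 \right)} = 99 \cdot \frac{7}{10} + \left(-4 + 2 \cdot 13 \left(-3\right)\right) = 99 \cdot 7 \cdot \frac{1}{10} - 82 = 99 \cdot \frac{7}{10} - 82 = \frac{693}{10} - 82 = - \frac{127}{10}$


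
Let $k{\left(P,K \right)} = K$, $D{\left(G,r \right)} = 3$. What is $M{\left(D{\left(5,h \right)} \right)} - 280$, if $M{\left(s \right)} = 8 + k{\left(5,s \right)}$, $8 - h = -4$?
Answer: $-269$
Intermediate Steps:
$h = 12$ ($h = 8 - -4 = 8 + 4 = 12$)
$M{\left(s \right)} = 8 + s$
$M{\left(D{\left(5,h \right)} \right)} - 280 = \left(8 + 3\right) - 280 = 11 - 280 = -269$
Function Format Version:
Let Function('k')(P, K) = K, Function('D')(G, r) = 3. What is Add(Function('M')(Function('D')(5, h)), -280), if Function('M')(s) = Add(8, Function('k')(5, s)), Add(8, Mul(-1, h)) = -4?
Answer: -269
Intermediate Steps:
h = 12 (h = Add(8, Mul(-1, -4)) = Add(8, 4) = 12)
Function('M')(s) = Add(8, s)
Add(Function('M')(Function('D')(5, h)), -280) = Add(Add(8, 3), -280) = Add(11, -280) = -269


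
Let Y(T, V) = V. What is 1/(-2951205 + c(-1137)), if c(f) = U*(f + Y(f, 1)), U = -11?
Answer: -1/2938709 ≈ -3.4029e-7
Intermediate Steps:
c(f) = -11 - 11*f (c(f) = -11*(f + 1) = -11*(1 + f) = -11 - 11*f)
1/(-2951205 + c(-1137)) = 1/(-2951205 + (-11 - 11*(-1137))) = 1/(-2951205 + (-11 + 12507)) = 1/(-2951205 + 12496) = 1/(-2938709) = -1/2938709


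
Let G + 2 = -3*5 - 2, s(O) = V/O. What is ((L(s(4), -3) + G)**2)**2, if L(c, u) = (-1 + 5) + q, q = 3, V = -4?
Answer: 20736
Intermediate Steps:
s(O) = -4/O
G = -19 (G = -2 + (-3*5 - 2) = -2 + (-15 - 2) = -2 - 17 = -19)
L(c, u) = 7 (L(c, u) = (-1 + 5) + 3 = 4 + 3 = 7)
((L(s(4), -3) + G)**2)**2 = ((7 - 19)**2)**2 = ((-12)**2)**2 = 144**2 = 20736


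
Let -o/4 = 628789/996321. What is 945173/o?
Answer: -941695708533/2515156 ≈ -3.7441e+5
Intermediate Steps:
o = -2515156/996321 ≈ -2.5244
945173/o = 945173/(-2515156/996321) = 945173*(-996321/2515156) = -941695708533/2515156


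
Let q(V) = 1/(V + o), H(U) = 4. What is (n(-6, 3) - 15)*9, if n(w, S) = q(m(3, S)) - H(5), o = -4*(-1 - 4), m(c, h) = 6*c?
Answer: -6489/38 ≈ -170.76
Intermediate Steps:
o = 20 (o = -4*(-5) = 20)
q(V) = 1/(20 + V) (q(V) = 1/(V + 20) = 1/(20 + V))
n(w, S) = -151/38 (n(w, S) = 1/(20 + 6*3) - 1*4 = 1/(20 + 18) - 4 = 1/38 - 4 = -151/38)
(n(-6, 3) - 15)*9 = (-151/38 - 15)*9 = -721/38*9 = -6489/38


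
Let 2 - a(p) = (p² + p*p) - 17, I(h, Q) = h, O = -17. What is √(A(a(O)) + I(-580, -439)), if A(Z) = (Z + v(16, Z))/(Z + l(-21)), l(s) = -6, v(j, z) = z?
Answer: I*√184518830/565 ≈ 24.042*I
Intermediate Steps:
a(p) = 19 - 2*p² (a(p) = 2 - ((p² + p*p) - 17) = 2 - ((p² + p²) - 17) = 2 - (2*p² - 17) = 2 - (-17 + 2*p²) = 2 + (17 - 2*p²) = 19 - 2*p²)
A(Z) = 2*Z/(-6 + Z) (A(Z) = (Z + Z)/(Z - 6) = (2*Z)/(-6 + Z) = 2*Z/(-6 + Z))
√(A(a(O)) + I(-580, -439)) = √(2*(19 - 2*(-17)²)/(-6 + (19 - 2*(-17)²)) - 580) = √(2*(19 - 2*289)/(-6 + (19 - 2*289)) - 580) = √(2*(19 - 578)/(-6 + (19 - 578)) - 580) = √(2*(-559)/(-6 - 559) - 580) = √(2*(-559)/(-565) - 580) = √(2*(-559)*(-1/565) - 580) = √(1118/565 - 580) = √(-326582/565) = I*√184518830/565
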